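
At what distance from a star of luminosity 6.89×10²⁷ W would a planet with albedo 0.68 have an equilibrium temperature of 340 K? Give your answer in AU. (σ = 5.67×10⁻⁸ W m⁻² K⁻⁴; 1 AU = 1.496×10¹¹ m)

d ≈ 1.61 AU

From T_eq⁴ = L(1−A)/(16πσd²): d = √[L(1−A)/(16πσT_eq⁴)].
d = √[6.89×10²⁷ × 0.32 / (16π × 5.67×10⁻⁸ × (340)⁴)] = 2.41×10¹¹ m = 1.61 AU.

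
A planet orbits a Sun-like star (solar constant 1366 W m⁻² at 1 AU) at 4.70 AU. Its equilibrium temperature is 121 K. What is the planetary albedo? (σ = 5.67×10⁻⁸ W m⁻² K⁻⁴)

Flux at 4.70 AU: S = 1366/4.70² = 61.8 W m⁻².
From T_eq⁴ = S(1−A)/(4σ): 1−A = 4σT_eq⁴/S.
1−A = 4 × 5.67×10⁻⁸ × (121)⁴ / 61.8 = 0.786.

A ≈ 0.21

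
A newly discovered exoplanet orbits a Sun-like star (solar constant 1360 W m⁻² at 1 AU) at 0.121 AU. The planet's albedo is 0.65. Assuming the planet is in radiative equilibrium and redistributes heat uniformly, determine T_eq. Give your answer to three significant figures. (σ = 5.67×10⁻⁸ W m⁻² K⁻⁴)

Flux at 0.121 AU: S = 1360/0.121² = 9.29×10⁴ W m⁻².
Energy balance: absorbed = emitted ⇒ πR²·S(1−A) = 4πR²·σT_eq⁴, so T_eq⁴ = S(1−A)/(4σ).
T_eq = [9.29×10⁴ × 0.35 / (4 × 5.67×10⁻⁸)]^(1/4) = (1.43×10¹¹)^(1/4) = 615 K.

T_eq ≈ 615 K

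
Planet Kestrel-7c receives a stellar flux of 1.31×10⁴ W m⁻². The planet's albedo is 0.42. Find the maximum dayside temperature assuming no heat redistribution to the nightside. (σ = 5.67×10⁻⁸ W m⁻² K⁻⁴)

With no redistribution each surface element balances locally: S(1−A) = σT⁴.
T = [1.31×10⁴ × 0.58 / 5.67×10⁻⁸]^(1/4) = (1.34×10¹¹)^(1/4) = 605 K.

T_ss ≈ 605 K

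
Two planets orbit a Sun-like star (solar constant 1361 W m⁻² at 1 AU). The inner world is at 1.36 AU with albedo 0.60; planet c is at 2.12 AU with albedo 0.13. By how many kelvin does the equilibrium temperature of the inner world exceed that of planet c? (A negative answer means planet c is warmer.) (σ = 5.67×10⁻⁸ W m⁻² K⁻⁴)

T_eq = [S₀(1−A)/(4σd²)]^(1/4), so T ∝ (1−A)^(1/4) / √d.
T₁ = [1361×0.40/(4×5.67×10⁻⁸×1.36²)]^(1/4) = 189.80 K.
T₂ = [1361×0.87/(4×5.67×10⁻⁸×2.12²)]^(1/4) = 184.61 K.

ΔT ≈ 5.2 K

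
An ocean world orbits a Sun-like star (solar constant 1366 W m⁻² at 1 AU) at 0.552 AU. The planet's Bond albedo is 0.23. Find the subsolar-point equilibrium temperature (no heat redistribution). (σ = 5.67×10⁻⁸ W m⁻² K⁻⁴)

Flux at 0.552 AU: S = 1366/0.552² = 4480 W m⁻².
At the subsolar point the surface absorbs S(1−A) and emits σT⁴ per unit area — no factor of 4, since only the local patch is in balance.
T = [4480 × 0.77 / 5.67×10⁻⁸]^(1/4) = (6.09×10¹⁰)^(1/4) = 497 K.

T_ss ≈ 497 K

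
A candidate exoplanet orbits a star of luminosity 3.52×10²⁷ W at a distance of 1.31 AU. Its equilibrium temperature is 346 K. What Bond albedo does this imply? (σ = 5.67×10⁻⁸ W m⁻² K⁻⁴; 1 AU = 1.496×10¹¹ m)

A ≈ 0.55

d = 1.31 AU = 1.96×10¹¹ m.
Flux: S = L/(4πd²) = 3.52×10²⁷/(4π×(1.96×10¹¹)²) = 7290 W m⁻².
From T_eq⁴ = S(1−A)/(4σ): 1−A = 4σT_eq⁴/S.
1−A = 4 × 5.67×10⁻⁸ × (346)⁴ / 7290 = 0.446.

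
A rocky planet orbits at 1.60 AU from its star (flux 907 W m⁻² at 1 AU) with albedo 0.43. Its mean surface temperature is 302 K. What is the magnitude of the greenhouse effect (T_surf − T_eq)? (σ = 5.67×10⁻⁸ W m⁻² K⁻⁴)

S = 907/1.60² = 354.3 W m⁻².
T_eq = [S(1−A)/(4σ)]^(1/4) = [354.3×0.57/(4×5.67×10⁻⁸)]^(1/4) = 172.7 K.
ΔT = T_surf − T_eq = 302 − 172.7.

ΔT ≈ 129.3 K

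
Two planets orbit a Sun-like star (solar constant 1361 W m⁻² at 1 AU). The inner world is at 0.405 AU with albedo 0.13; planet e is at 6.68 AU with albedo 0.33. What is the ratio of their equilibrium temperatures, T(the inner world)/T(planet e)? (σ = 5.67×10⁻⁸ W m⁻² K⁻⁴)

T₁/T₂ ≈ 4.335

T_eq = [S₀(1−A)/(4σd²)]^(1/4), so T ∝ (1−A)^(1/4) / √d.
T₁ = [1361×0.87/(4×5.67×10⁻⁸×0.405²)]^(1/4) = 422.38 K.
T₂ = [1361×0.67/(4×5.67×10⁻⁸×6.68²)]^(1/4) = 97.43 K.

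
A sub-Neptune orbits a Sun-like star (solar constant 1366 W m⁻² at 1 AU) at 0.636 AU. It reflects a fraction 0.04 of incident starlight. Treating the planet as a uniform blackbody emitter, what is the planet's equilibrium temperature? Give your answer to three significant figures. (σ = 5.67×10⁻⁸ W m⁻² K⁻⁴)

T_eq ≈ 346 K

Flux at 0.636 AU: S = 1366/0.636² = 3380 W m⁻².
Energy balance: absorbed = emitted ⇒ πR²·S(1−A) = 4πR²·σT_eq⁴, so T_eq⁴ = S(1−A)/(4σ).
T_eq = [3380 × 0.96 / (4 × 5.67×10⁻⁸)]^(1/4) = (1.43×10¹⁰)^(1/4) = 346 K.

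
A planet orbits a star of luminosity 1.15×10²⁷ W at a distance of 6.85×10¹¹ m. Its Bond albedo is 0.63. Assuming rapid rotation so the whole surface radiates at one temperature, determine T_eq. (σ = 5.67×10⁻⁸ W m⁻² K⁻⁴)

Flux: S = L/(4πd²) = 1.15×10²⁷/(4π×(6.85×10¹¹)²) = 195 W m⁻².
Energy balance: absorbed = emitted ⇒ πR²·S(1−A) = 4πR²·σT_eq⁴, so T_eq⁴ = S(1−A)/(4σ).
T_eq = [195 × 0.37 / (4 × 5.67×10⁻⁸)]^(1/4) = (3.18×10⁸)^(1/4) = 134 K.

T_eq ≈ 134 K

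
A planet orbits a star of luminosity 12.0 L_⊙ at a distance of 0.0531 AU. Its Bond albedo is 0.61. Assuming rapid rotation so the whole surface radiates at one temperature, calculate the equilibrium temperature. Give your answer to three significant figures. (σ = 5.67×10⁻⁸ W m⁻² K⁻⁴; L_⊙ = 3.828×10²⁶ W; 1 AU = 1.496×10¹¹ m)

d = 0.0531 AU = 7.94×10⁹ m.
L = 12.0 × 3.828×10²⁶ = 4.59×10²⁷ W.
Flux: S = L/(4πd²) = 4.59×10²⁷/(4π×(7.94×10⁹)²) = 5.79×10⁶ W m⁻².
Energy balance: absorbed = emitted ⇒ πR²·S(1−A) = 4πR²·σT_eq⁴, so T_eq⁴ = S(1−A)/(4σ).
T_eq = [5.79×10⁶ × 0.39 / (4 × 5.67×10⁻⁸)]^(1/4) = (9.96×10¹²)^(1/4) = 1780 K.

T_eq ≈ 1780 K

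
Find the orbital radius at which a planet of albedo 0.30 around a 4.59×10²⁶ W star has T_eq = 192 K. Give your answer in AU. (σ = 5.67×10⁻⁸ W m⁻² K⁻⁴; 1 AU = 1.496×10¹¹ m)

From T_eq⁴ = L(1−A)/(16πσd²): d = √[L(1−A)/(16πσT_eq⁴)].
d = √[4.59×10²⁶ × 0.70 / (16π × 5.67×10⁻⁸ × (192)⁴)] = 2.88×10¹¹ m = 1.93 AU.

d ≈ 1.93 AU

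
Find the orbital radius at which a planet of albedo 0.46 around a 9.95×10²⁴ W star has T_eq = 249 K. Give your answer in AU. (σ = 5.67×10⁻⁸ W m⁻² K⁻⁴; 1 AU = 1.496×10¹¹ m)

d ≈ 0.148 AU

From T_eq⁴ = L(1−A)/(16πσd²): d = √[L(1−A)/(16πσT_eq⁴)].
d = √[9.95×10²⁴ × 0.54 / (16π × 5.67×10⁻⁸ × (249)⁴)] = 2.21×10¹⁰ m = 0.148 AU.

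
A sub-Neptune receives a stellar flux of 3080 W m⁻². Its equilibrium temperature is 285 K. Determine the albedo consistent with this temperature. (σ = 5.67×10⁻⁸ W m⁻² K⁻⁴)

From T_eq⁴ = S(1−A)/(4σ): 1−A = 4σT_eq⁴/S.
1−A = 4 × 5.67×10⁻⁸ × (285)⁴ / 3080 = 0.486.

A ≈ 0.51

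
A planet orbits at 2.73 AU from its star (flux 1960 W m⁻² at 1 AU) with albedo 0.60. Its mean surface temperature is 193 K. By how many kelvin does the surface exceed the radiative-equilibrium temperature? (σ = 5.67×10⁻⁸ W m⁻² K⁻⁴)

S = 1960/2.73² = 263.0 W m⁻².
T_eq = [S(1−A)/(4σ)]^(1/4) = [263.0×0.40/(4×5.67×10⁻⁸)]^(1/4) = 146.8 K.
ΔT = T_surf − T_eq = 193 − 146.8.

ΔT ≈ 46.2 K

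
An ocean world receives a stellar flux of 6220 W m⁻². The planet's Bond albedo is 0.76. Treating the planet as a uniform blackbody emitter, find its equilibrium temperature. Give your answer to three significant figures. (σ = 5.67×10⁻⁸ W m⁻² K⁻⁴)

T_eq ≈ 285 K

Energy balance: absorbed = emitted ⇒ πR²·S(1−A) = 4πR²·σT_eq⁴, so T_eq⁴ = S(1−A)/(4σ).
T_eq = [6220 × 0.24 / (4 × 5.67×10⁻⁸)]^(1/4) = (6.58×10⁹)^(1/4) = 285 K.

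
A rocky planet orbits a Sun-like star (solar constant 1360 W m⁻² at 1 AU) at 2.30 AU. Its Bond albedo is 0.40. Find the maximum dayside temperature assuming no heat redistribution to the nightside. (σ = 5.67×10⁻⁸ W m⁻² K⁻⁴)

T_ss ≈ 228 K

Flux at 2.30 AU: S = 1360/2.30² = 257 W m⁻².
With no redistribution each surface element balances locally: S(1−A) = σT⁴.
T = [257 × 0.60 / 5.67×10⁻⁸]^(1/4) = (2.72×10⁹)^(1/4) = 228 K.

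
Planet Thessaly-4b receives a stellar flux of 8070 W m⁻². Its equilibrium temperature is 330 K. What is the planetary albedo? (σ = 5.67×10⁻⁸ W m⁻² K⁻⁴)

A ≈ 0.67

From T_eq⁴ = S(1−A)/(4σ): 1−A = 4σT_eq⁴/S.
1−A = 4 × 5.67×10⁻⁸ × (330)⁴ / 8070 = 0.333.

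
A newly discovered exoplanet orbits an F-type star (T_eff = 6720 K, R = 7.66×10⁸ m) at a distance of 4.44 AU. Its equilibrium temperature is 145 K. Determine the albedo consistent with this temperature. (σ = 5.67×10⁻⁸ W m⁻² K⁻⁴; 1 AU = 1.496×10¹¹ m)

d = 4.44 AU = 6.64×10¹¹ m.
L = 4πR_⋆²σT_⋆⁴ = 4π(7.66×10⁸)² × 5.67×10⁻⁸ × (6720)⁴ = 8.53×10²⁶ W.
S = L/(4πd²) = 154 W m⁻².
From T_eq⁴ = S(1−A)/(4σ): 1−A = 4σT_eq⁴/S.
1−A = 4 × 5.67×10⁻⁸ × (145)⁴ / 154 = 0.652.

A ≈ 0.35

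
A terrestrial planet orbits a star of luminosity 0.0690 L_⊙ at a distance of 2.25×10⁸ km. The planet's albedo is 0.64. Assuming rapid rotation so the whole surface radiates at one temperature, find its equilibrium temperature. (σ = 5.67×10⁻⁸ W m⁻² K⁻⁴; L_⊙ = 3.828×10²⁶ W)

d = 2.25×10⁸ km = 2.25×10¹¹ m.
L = 0.0690 × 3.828×10²⁶ = 2.64×10²⁵ W.
Flux: S = L/(4πd²) = 2.64×10²⁵/(4π×(2.25×10¹¹)²) = 41.5 W m⁻².
Energy balance: absorbed = emitted ⇒ πR²·S(1−A) = 4πR²·σT_eq⁴, so T_eq⁴ = S(1−A)/(4σ).
T_eq = [41.5 × 0.36 / (4 × 5.67×10⁻⁸)]^(1/4) = (6.59×10⁷)^(1/4) = 90.1 K.

T_eq ≈ 90.1 K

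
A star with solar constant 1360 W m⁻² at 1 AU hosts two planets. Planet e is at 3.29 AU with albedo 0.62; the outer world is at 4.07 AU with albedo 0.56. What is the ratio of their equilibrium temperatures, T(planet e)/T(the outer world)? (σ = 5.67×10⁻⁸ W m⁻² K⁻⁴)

T_eq = [S₀(1−A)/(4σd²)]^(1/4), so T ∝ (1−A)^(1/4) / √d.
T₁ = [1360×0.38/(4×5.67×10⁻⁸×3.29²)]^(1/4) = 120.45 K.
T₂ = [1360×0.44/(4×5.67×10⁻⁸×4.07²)]^(1/4) = 112.34 K.

T₁/T₂ ≈ 1.072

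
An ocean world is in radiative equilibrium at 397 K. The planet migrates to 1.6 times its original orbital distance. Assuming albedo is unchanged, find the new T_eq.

T_eq ≈ 314 K

T_eq ∝ L^(1/4) · d^(−1/2).
T′ = 397 / 1.6^(1/2) = 314 K.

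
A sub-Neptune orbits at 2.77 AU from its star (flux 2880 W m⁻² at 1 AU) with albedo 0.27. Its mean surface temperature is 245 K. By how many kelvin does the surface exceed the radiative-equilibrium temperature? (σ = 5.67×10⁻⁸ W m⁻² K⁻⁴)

S = 2880/2.77² = 375.3 W m⁻².
T_eq = [S(1−A)/(4σ)]^(1/4) = [375.3×0.73/(4×5.67×10⁻⁸)]^(1/4) = 186.4 K.
ΔT = T_surf − T_eq = 245 − 186.4.

ΔT ≈ 58.6 K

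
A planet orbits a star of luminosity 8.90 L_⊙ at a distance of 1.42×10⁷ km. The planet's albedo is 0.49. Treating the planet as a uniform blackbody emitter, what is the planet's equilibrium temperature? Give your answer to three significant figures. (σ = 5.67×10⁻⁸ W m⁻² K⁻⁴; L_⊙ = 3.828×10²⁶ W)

T_eq ≈ 1320 K

d = 1.42×10⁷ km = 1.42×10¹⁰ m.
L = 8.90 × 3.828×10²⁶ = 3.41×10²⁷ W.
Flux: S = L/(4πd²) = 3.41×10²⁷/(4π×(1.42×10¹⁰)²) = 1.34×10⁶ W m⁻².
Energy balance: absorbed = emitted ⇒ πR²·S(1−A) = 4πR²·σT_eq⁴, so T_eq⁴ = S(1−A)/(4σ).
T_eq = [1.34×10⁶ × 0.51 / (4 × 5.67×10⁻⁸)]^(1/4) = (3.02×10¹²)^(1/4) = 1320 K.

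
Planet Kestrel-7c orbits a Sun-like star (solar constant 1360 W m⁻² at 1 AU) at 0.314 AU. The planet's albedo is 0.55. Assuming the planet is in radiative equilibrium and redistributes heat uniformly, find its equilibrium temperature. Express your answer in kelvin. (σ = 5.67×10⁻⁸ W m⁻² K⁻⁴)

Flux at 0.314 AU: S = 1360/0.314² = 1.38×10⁴ W m⁻².
Energy balance: absorbed = emitted ⇒ πR²·S(1−A) = 4πR²·σT_eq⁴, so T_eq⁴ = S(1−A)/(4σ).
T_eq = [1.38×10⁴ × 0.45 / (4 × 5.67×10⁻⁸)]^(1/4) = (2.74×10¹⁰)^(1/4) = 407 K.

T_eq ≈ 407 K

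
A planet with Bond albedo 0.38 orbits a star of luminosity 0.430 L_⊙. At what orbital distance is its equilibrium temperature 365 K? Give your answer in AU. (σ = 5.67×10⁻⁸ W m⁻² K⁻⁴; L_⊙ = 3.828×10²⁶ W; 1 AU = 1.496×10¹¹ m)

d ≈ 0.300 AU

L = 0.430 × 3.828×10²⁶ = 1.65×10²⁶ W.
From T_eq⁴ = L(1−A)/(16πσd²): d = √[L(1−A)/(16πσT_eq⁴)].
d = √[1.65×10²⁶ × 0.62 / (16π × 5.67×10⁻⁸ × (365)⁴)] = 4.49×10¹⁰ m = 0.300 AU.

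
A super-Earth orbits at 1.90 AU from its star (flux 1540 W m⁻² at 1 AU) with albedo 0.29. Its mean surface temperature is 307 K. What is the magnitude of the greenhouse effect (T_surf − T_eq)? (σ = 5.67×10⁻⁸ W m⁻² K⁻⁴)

S = 1540/1.90² = 426.6 W m⁻².
T_eq = [S(1−A)/(4σ)]^(1/4) = [426.6×0.71/(4×5.67×10⁻⁸)]^(1/4) = 191.2 K.
ΔT = T_surf − T_eq = 307 − 191.2.

ΔT ≈ 115.8 K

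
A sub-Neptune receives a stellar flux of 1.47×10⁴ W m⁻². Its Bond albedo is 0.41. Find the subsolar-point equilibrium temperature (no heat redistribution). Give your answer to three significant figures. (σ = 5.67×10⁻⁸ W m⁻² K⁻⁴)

At the subsolar point the surface absorbs S(1−A) and emits σT⁴ per unit area — no factor of 4, since only the local patch is in balance.
T = [1.47×10⁴ × 0.59 / 5.67×10⁻⁸]^(1/4) = (1.53×10¹¹)^(1/4) = 625 K.

T_ss ≈ 625 K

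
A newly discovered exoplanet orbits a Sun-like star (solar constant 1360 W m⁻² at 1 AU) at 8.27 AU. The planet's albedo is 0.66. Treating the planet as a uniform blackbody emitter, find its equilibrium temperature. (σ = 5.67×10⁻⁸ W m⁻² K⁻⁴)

T_eq ≈ 73.9 K

Flux at 8.27 AU: S = 1360/8.27² = 19.9 W m⁻².
Energy balance: absorbed = emitted ⇒ πR²·S(1−A) = 4πR²·σT_eq⁴, so T_eq⁴ = S(1−A)/(4σ).
T_eq = [19.9 × 0.34 / (4 × 5.67×10⁻⁸)]^(1/4) = (2.98×10⁷)^(1/4) = 73.9 K.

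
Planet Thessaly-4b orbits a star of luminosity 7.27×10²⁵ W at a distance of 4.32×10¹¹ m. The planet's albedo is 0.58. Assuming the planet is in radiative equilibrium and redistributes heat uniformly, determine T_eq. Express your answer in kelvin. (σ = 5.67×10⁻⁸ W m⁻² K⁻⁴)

T_eq ≈ 87.0 K

Flux: S = L/(4πd²) = 7.27×10²⁵/(4π×(4.32×10¹¹)²) = 31.0 W m⁻².
Energy balance: absorbed = emitted ⇒ πR²·S(1−A) = 4πR²·σT_eq⁴, so T_eq⁴ = S(1−A)/(4σ).
T_eq = [31.0 × 0.42 / (4 × 5.67×10⁻⁸)]^(1/4) = (5.74×10⁷)^(1/4) = 87.0 K.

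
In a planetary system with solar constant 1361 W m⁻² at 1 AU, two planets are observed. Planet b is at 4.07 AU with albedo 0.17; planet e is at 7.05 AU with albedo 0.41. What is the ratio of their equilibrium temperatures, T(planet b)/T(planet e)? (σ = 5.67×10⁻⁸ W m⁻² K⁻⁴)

T₁/T₂ ≈ 1.433

T_eq = [S₀(1−A)/(4σd²)]^(1/4), so T ∝ (1−A)^(1/4) / √d.
T₁ = [1361×0.83/(4×5.67×10⁻⁸×4.07²)]^(1/4) = 131.68 K.
T₂ = [1361×0.59/(4×5.67×10⁻⁸×7.05²)]^(1/4) = 91.87 K.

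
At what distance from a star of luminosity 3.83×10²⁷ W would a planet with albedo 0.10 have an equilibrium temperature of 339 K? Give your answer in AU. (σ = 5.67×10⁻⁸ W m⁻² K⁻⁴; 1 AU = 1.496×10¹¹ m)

d ≈ 2.02 AU

From T_eq⁴ = L(1−A)/(16πσd²): d = √[L(1−A)/(16πσT_eq⁴)].
d = √[3.83×10²⁷ × 0.90 / (16π × 5.67×10⁻⁸ × (339)⁴)] = 3.03×10¹¹ m = 2.02 AU.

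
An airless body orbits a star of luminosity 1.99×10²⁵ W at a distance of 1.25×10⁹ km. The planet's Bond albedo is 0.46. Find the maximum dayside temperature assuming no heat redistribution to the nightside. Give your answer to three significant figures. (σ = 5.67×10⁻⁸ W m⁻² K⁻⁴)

T_ss ≈ 55.7 K

d = 1.25×10⁹ km = 1.25×10¹² m.
Flux: S = L/(4πd²) = 1.99×10²⁵/(4π×(1.25×10¹²)²) = 1.01 W m⁻².
With no redistribution each surface element balances locally: S(1−A) = σT⁴.
T = [1.01 × 0.54 / 5.67×10⁻⁸]^(1/4) = (9.65×10⁶)^(1/4) = 55.7 K.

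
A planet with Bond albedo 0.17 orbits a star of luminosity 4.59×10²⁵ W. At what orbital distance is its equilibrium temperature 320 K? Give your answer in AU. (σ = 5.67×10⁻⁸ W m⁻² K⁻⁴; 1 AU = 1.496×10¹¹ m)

From T_eq⁴ = L(1−A)/(16πσd²): d = √[L(1−A)/(16πσT_eq⁴)].
d = √[4.59×10²⁵ × 0.83 / (16π × 5.67×10⁻⁸ × (320)⁴)] = 3.57×10¹⁰ m = 0.239 AU.

d ≈ 0.239 AU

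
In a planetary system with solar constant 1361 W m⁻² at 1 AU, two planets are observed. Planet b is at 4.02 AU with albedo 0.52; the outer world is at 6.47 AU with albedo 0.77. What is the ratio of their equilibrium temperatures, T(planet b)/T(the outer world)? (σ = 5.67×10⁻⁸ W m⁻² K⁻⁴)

T_eq = [S₀(1−A)/(4σd²)]^(1/4), so T ∝ (1−A)^(1/4) / √d.
T₁ = [1361×0.48/(4×5.67×10⁻⁸×4.02²)]^(1/4) = 115.54 K.
T₂ = [1361×0.23/(4×5.67×10⁻⁸×6.47²)]^(1/4) = 75.78 K.

T₁/T₂ ≈ 1.525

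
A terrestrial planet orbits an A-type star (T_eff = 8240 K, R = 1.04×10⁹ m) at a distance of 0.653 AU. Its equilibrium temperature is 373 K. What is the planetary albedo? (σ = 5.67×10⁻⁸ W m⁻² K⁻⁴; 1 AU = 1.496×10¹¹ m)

A ≈ 0.85

d = 0.653 AU = 9.77×10¹⁰ m.
L = 4πR_⋆²σT_⋆⁴ = 4π(1.04×10⁹)² × 5.67×10⁻⁸ × (8240)⁴ = 3.55×10²⁷ W.
S = L/(4πd²) = 2.96×10⁴ W m⁻².
From T_eq⁴ = S(1−A)/(4σ): 1−A = 4σT_eq⁴/S.
1−A = 4 × 5.67×10⁻⁸ × (373)⁴ / 2.96×10⁴ = 0.148.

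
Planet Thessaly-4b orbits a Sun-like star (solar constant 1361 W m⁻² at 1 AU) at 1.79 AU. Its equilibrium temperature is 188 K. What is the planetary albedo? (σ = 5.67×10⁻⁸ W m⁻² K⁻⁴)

Flux at 1.79 AU: S = 1361/1.79² = 425 W m⁻².
From T_eq⁴ = S(1−A)/(4σ): 1−A = 4σT_eq⁴/S.
1−A = 4 × 5.67×10⁻⁸ × (188)⁴ / 425 = 0.667.

A ≈ 0.33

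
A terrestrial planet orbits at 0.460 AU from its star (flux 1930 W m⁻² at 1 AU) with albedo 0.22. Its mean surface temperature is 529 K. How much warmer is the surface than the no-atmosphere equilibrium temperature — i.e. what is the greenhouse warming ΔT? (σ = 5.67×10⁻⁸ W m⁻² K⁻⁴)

ΔT ≈ 108.2 K

S = 1930/0.460² = 9121 W m⁻².
T_eq = [S(1−A)/(4σ)]^(1/4) = [9121×0.78/(4×5.67×10⁻⁸)]^(1/4) = 420.8 K.
ΔT = T_surf − T_eq = 529 − 420.8.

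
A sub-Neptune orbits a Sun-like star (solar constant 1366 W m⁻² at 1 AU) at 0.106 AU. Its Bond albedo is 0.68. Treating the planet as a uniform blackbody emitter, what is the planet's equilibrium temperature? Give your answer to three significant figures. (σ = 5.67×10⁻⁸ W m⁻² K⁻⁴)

T_eq ≈ 644 K

Flux at 0.106 AU: S = 1366/0.106² = 1.22×10⁵ W m⁻².
Energy balance: absorbed = emitted ⇒ πR²·S(1−A) = 4πR²·σT_eq⁴, so T_eq⁴ = S(1−A)/(4σ).
T_eq = [1.22×10⁵ × 0.32 / (4 × 5.67×10⁻⁸)]^(1/4) = (1.72×10¹¹)^(1/4) = 644 K.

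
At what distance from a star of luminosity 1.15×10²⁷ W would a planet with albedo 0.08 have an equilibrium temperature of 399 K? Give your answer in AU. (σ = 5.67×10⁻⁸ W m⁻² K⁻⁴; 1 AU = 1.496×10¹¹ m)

From T_eq⁴ = L(1−A)/(16πσd²): d = √[L(1−A)/(16πσT_eq⁴)].
d = √[1.15×10²⁷ × 0.92 / (16π × 5.67×10⁻⁸ × (399)⁴)] = 1.21×10¹¹ m = 0.809 AU.

d ≈ 0.809 AU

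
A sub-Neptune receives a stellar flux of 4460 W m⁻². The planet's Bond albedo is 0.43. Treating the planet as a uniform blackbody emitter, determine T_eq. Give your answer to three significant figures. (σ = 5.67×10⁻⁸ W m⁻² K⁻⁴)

T_eq ≈ 325 K

Energy balance: absorbed = emitted ⇒ πR²·S(1−A) = 4πR²·σT_eq⁴, so T_eq⁴ = S(1−A)/(4σ).
T_eq = [4460 × 0.57 / (4 × 5.67×10⁻⁸)]^(1/4) = (1.12×10¹⁰)^(1/4) = 325 K.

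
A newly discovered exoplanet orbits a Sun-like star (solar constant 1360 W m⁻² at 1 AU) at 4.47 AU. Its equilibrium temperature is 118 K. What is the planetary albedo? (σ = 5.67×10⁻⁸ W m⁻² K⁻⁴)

Flux at 4.47 AU: S = 1360/4.47² = 68.1 W m⁻².
From T_eq⁴ = S(1−A)/(4σ): 1−A = 4σT_eq⁴/S.
1−A = 4 × 5.67×10⁻⁸ × (118)⁴ / 68.1 = 0.646.

A ≈ 0.35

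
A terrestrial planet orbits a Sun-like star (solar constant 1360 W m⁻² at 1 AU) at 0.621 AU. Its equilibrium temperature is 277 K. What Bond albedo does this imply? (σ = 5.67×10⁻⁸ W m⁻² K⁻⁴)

A ≈ 0.62

Flux at 0.621 AU: S = 1360/0.621² = 3530 W m⁻².
From T_eq⁴ = S(1−A)/(4σ): 1−A = 4σT_eq⁴/S.
1−A = 4 × 5.67×10⁻⁸ × (277)⁴ / 3530 = 0.379.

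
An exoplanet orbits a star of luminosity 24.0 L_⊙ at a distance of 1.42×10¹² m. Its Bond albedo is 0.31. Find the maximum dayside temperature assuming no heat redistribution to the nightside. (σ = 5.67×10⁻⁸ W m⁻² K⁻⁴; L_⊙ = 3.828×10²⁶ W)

L = 24.0 × 3.828×10²⁶ = 9.19×10²⁷ W.
Flux: S = L/(4πd²) = 9.19×10²⁷/(4π×(1.42×10¹²)²) = 363 W m⁻².
With no redistribution each surface element balances locally: S(1−A) = σT⁴.
T = [363 × 0.69 / 5.67×10⁻⁸]^(1/4) = (4.41×10⁹)^(1/4) = 258 K.

T_ss ≈ 258 K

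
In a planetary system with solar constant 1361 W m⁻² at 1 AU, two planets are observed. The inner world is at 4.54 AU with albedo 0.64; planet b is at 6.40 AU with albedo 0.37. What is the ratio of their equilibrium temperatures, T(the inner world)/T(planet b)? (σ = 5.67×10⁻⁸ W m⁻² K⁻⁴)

T_eq = [S₀(1−A)/(4σd²)]^(1/4), so T ∝ (1−A)^(1/4) / √d.
T₁ = [1361×0.36/(4×5.67×10⁻⁸×4.54²)]^(1/4) = 101.18 K.
T₂ = [1361×0.63/(4×5.67×10⁻⁸×6.40²)]^(1/4) = 98.02 K.

T₁/T₂ ≈ 1.032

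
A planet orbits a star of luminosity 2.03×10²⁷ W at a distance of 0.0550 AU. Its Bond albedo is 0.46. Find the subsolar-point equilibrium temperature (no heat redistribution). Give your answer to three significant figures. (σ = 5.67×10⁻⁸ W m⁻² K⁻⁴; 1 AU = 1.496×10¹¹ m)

T_ss ≈ 2180 K

d = 0.0550 AU = 8.23×10⁹ m.
Flux: S = L/(4πd²) = 2.03×10²⁷/(4π×(8.23×10⁹)²) = 2.39×10⁶ W m⁻².
At the subsolar point the surface absorbs S(1−A) and emits σT⁴ per unit area — no factor of 4, since only the local patch is in balance.
T = [2.39×10⁶ × 0.54 / 5.67×10⁻⁸]^(1/4) = (2.27×10¹³)^(1/4) = 2180 K.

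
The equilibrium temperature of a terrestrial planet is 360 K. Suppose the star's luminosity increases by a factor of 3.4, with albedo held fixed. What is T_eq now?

T_eq ∝ L^(1/4) · d^(−1/2).
T′ = 360 × 3.4^(1/4) = 489 K.

T_eq ≈ 489 K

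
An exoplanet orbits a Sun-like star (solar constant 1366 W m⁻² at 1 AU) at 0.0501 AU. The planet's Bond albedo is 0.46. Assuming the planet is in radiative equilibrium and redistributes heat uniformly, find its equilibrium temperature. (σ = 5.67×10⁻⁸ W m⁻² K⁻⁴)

Flux at 0.0501 AU: S = 1366/0.0501² = 5.44×10⁵ W m⁻².
Energy balance: absorbed = emitted ⇒ πR²·S(1−A) = 4πR²·σT_eq⁴, so T_eq⁴ = S(1−A)/(4σ).
T_eq = [5.44×10⁵ × 0.54 / (4 × 5.67×10⁻⁸)]^(1/4) = (1.30×10¹²)^(1/4) = 1070 K.

T_eq ≈ 1070 K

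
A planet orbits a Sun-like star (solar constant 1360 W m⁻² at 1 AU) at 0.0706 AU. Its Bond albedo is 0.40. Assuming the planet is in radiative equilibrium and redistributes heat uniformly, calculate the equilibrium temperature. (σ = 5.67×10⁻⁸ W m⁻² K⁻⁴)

T_eq ≈ 922 K

Flux at 0.0706 AU: S = 1360/0.0706² = 2.73×10⁵ W m⁻².
Energy balance: absorbed = emitted ⇒ πR²·S(1−A) = 4πR²·σT_eq⁴, so T_eq⁴ = S(1−A)/(4σ).
T_eq = [2.73×10⁵ × 0.60 / (4 × 5.67×10⁻⁸)]^(1/4) = (7.22×10¹¹)^(1/4) = 922 K.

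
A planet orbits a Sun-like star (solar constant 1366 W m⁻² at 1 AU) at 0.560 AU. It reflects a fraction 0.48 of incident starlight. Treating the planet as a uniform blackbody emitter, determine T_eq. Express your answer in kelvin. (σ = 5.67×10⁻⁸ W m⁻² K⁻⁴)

T_eq ≈ 316 K

Flux at 0.560 AU: S = 1366/0.560² = 4360 W m⁻².
Energy balance: absorbed = emitted ⇒ πR²·S(1−A) = 4πR²·σT_eq⁴, so T_eq⁴ = S(1−A)/(4σ).
T_eq = [4360 × 0.52 / (4 × 5.67×10⁻⁸)]^(1/4) = (9.99×10⁹)^(1/4) = 316 K.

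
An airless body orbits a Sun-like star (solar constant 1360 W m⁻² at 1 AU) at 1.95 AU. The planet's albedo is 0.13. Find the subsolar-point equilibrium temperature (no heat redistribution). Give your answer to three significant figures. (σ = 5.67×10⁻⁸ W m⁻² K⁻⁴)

Flux at 1.95 AU: S = 1360/1.95² = 358 W m⁻².
At the subsolar point the surface absorbs S(1−A) and emits σT⁴ per unit area — no factor of 4, since only the local patch is in balance.
T = [358 × 0.87 / 5.67×10⁻⁸]^(1/4) = (5.49×10⁹)^(1/4) = 272 K.

T_ss ≈ 272 K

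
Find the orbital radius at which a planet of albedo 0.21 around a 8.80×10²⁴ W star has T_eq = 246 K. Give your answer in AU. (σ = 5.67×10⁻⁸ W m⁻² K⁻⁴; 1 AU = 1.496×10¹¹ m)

From T_eq⁴ = L(1−A)/(16πσd²): d = √[L(1−A)/(16πσT_eq⁴)].
d = √[8.80×10²⁴ × 0.79 / (16π × 5.67×10⁻⁸ × (246)⁴)] = 2.58×10¹⁰ m = 0.173 AU.

d ≈ 0.173 AU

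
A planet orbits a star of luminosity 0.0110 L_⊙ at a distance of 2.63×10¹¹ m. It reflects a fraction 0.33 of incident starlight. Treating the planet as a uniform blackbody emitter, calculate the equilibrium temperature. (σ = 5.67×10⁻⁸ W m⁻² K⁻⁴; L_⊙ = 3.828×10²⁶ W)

T_eq ≈ 61.5 K

L = 0.0110 × 3.828×10²⁶ = 4.21×10²⁴ W.
Flux: S = L/(4πd²) = 4.21×10²⁴/(4π×(2.63×10¹¹)²) = 4.84 W m⁻².
Energy balance: absorbed = emitted ⇒ πR²·S(1−A) = 4πR²·σT_eq⁴, so T_eq⁴ = S(1−A)/(4σ).
T_eq = [4.84 × 0.67 / (4 × 5.67×10⁻⁸)]^(1/4) = (1.43×10⁷)^(1/4) = 61.5 K.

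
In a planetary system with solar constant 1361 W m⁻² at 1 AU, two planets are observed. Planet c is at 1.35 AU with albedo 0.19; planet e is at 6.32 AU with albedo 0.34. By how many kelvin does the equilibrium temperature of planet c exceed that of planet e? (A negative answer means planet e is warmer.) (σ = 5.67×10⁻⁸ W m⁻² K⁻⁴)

ΔT ≈ 127.5 K

T_eq = [S₀(1−A)/(4σd²)]^(1/4), so T ∝ (1−A)^(1/4) / √d.
T₁ = [1361×0.81/(4×5.67×10⁻⁸×1.35²)]^(1/4) = 227.25 K.
T₂ = [1361×0.66/(4×5.67×10⁻⁸×6.32²)]^(1/4) = 99.79 K.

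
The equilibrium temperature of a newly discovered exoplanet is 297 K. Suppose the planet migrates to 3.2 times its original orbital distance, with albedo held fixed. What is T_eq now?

T_eq ∝ L^(1/4) · d^(−1/2).
T′ = 297 / 3.2^(1/2) = 166 K.

T_eq ≈ 166 K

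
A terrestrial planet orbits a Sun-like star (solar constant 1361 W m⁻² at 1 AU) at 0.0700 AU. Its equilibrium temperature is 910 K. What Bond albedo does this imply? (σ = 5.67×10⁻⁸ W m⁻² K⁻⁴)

A ≈ 0.44

Flux at 0.0700 AU: S = 1361/0.0700² = 2.78×10⁵ W m⁻².
From T_eq⁴ = S(1−A)/(4σ): 1−A = 4σT_eq⁴/S.
1−A = 4 × 5.67×10⁻⁸ × (910)⁴ / 2.78×10⁵ = 0.560.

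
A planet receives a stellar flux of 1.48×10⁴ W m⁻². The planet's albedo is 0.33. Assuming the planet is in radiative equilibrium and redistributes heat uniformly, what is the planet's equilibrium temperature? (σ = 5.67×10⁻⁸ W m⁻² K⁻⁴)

T_eq ≈ 457 K

Energy balance: absorbed = emitted ⇒ πR²·S(1−A) = 4πR²·σT_eq⁴, so T_eq⁴ = S(1−A)/(4σ).
T_eq = [1.48×10⁴ × 0.67 / (4 × 5.67×10⁻⁸)]^(1/4) = (4.37×10¹⁰)^(1/4) = 457 K.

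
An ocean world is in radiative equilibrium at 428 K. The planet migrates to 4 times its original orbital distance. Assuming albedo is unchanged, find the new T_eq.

T_eq ≈ 214 K

T_eq ∝ L^(1/4) · d^(−1/2).
T′ = 428 / 4^(1/2) = 214 K.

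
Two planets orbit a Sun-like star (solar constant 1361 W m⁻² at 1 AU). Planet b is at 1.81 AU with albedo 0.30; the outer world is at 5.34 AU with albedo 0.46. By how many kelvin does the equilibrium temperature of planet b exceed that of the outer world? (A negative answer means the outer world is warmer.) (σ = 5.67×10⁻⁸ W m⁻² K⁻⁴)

ΔT ≈ 86.0 K

T_eq = [S₀(1−A)/(4σd²)]^(1/4), so T ∝ (1−A)^(1/4) / √d.
T₁ = [1361×0.70/(4×5.67×10⁻⁸×1.81²)]^(1/4) = 189.23 K.
T₂ = [1361×0.54/(4×5.67×10⁻⁸×5.34²)]^(1/4) = 103.25 K.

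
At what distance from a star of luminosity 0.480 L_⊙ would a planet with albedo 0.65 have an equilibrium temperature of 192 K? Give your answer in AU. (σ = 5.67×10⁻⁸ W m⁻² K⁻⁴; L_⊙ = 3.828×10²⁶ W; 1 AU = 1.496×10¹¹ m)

d ≈ 0.861 AU

L = 0.480 × 3.828×10²⁶ = 1.84×10²⁶ W.
From T_eq⁴ = L(1−A)/(16πσd²): d = √[L(1−A)/(16πσT_eq⁴)].
d = √[1.84×10²⁶ × 0.35 / (16π × 5.67×10⁻⁸ × (192)⁴)] = 1.29×10¹¹ m = 0.861 AU.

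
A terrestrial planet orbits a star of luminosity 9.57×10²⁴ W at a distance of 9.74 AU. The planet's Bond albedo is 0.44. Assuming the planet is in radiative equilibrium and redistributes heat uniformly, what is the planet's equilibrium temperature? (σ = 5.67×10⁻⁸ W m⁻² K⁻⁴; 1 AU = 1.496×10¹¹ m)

T_eq ≈ 30.7 K

d = 9.74 AU = 1.46×10¹² m.
Flux: S = L/(4πd²) = 9.57×10²⁴/(4π×(1.46×10¹²)²) = 0.359 W m⁻².
Energy balance: absorbed = emitted ⇒ πR²·S(1−A) = 4πR²·σT_eq⁴, so T_eq⁴ = S(1−A)/(4σ).
T_eq = [0.359 × 0.56 / (4 × 5.67×10⁻⁸)]^(1/4) = (8.86×10⁵)^(1/4) = 30.7 K.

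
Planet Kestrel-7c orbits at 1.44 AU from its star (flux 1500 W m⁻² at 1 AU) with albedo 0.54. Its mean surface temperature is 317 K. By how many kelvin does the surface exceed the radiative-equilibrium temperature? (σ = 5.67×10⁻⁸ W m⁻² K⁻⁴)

S = 1500/1.44² = 723.4 W m⁻².
T_eq = [S(1−A)/(4σ)]^(1/4) = [723.4×0.46/(4×5.67×10⁻⁸)]^(1/4) = 195.7 K.
ΔT = T_surf − T_eq = 317 − 195.7.

ΔT ≈ 121.3 K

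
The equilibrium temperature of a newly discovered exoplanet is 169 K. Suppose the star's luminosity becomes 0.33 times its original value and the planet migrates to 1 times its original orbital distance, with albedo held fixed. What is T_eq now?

T_eq ≈ 128 K

T_eq ∝ L^(1/4) · d^(−1/2).
T′ = 169 × 0.33^(1/4) / 1^(1/2) = 128 K.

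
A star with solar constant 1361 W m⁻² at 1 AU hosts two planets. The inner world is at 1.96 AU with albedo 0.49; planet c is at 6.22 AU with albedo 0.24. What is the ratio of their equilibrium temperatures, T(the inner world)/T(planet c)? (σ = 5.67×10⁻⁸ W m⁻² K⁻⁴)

T₁/T₂ ≈ 1.612

T_eq = [S₀(1−A)/(4σd²)]^(1/4), so T ∝ (1−A)^(1/4) / √d.
T₁ = [1361×0.51/(4×5.67×10⁻⁸×1.96²)]^(1/4) = 168.00 K.
T₂ = [1361×0.76/(4×5.67×10⁻⁸×6.22²)]^(1/4) = 104.20 K.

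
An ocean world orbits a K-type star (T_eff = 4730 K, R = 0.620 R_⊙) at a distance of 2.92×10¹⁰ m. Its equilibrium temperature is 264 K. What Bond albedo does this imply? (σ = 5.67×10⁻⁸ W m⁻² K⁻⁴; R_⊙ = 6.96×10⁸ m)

A ≈ 0.82

R_⋆ = 0.620 × 6.96×10⁸ = 4.32×10⁸ m.
L = 4πR_⋆²σT_⋆⁴ = 4π(4.32×10⁸)² × 5.67×10⁻⁸ × (4730)⁴ = 6.64×10²⁵ W.
S = L/(4πd²) = 6200 W m⁻².
From T_eq⁴ = S(1−A)/(4σ): 1−A = 4σT_eq⁴/S.
1−A = 4 × 5.67×10⁻⁸ × (264)⁴ / 6200 = 0.178.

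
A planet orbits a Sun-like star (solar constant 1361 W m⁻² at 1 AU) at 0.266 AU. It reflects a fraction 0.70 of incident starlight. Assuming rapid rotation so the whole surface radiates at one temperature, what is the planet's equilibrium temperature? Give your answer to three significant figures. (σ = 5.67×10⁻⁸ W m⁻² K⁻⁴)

T_eq ≈ 399 K

Flux at 0.266 AU: S = 1361/0.266² = 1.92×10⁴ W m⁻².
Energy balance: absorbed = emitted ⇒ πR²·S(1−A) = 4πR²·σT_eq⁴, so T_eq⁴ = S(1−A)/(4σ).
T_eq = [1.92×10⁴ × 0.30 / (4 × 5.67×10⁻⁸)]^(1/4) = (2.54×10¹⁰)^(1/4) = 399 K.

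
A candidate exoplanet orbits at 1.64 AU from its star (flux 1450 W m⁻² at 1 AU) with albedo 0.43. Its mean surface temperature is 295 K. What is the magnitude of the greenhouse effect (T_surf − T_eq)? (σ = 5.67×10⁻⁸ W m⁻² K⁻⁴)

ΔT ≈ 103.1 K

S = 1450/1.64² = 539.1 W m⁻².
T_eq = [S(1−A)/(4σ)]^(1/4) = [539.1×0.57/(4×5.67×10⁻⁸)]^(1/4) = 191.9 K.
ΔT = T_surf − T_eq = 295 − 191.9.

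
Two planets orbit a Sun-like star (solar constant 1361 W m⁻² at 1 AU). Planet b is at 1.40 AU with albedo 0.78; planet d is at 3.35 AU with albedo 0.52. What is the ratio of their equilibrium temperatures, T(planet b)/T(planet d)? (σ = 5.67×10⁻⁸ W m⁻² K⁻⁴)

T₁/T₂ ≈ 1.273

T_eq = [S₀(1−A)/(4σd²)]^(1/4), so T ∝ (1−A)^(1/4) / √d.
T₁ = [1361×0.22/(4×5.67×10⁻⁸×1.40²)]^(1/4) = 161.10 K.
T₂ = [1361×0.48/(4×5.67×10⁻⁸×3.35²)]^(1/4) = 126.57 K.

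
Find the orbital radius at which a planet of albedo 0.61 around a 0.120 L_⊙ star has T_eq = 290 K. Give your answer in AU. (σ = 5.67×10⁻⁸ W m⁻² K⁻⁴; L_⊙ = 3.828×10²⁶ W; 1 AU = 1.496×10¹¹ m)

d ≈ 0.199 AU

L = 0.120 × 3.828×10²⁶ = 4.59×10²⁵ W.
From T_eq⁴ = L(1−A)/(16πσd²): d = √[L(1−A)/(16πσT_eq⁴)].
d = √[4.59×10²⁵ × 0.39 / (16π × 5.67×10⁻⁸ × (290)⁴)] = 2.98×10¹⁰ m = 0.199 AU.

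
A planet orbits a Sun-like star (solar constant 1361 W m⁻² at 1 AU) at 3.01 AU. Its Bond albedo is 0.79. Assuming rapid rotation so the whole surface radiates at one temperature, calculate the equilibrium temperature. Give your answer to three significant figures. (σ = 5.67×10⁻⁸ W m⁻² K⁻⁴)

T_eq ≈ 109 K

Flux at 3.01 AU: S = 1361/3.01² = 150 W m⁻².
Energy balance: absorbed = emitted ⇒ πR²·S(1−A) = 4πR²·σT_eq⁴, so T_eq⁴ = S(1−A)/(4σ).
T_eq = [150 × 0.21 / (4 × 5.67×10⁻⁸)]^(1/4) = (1.39×10⁸)^(1/4) = 109 K.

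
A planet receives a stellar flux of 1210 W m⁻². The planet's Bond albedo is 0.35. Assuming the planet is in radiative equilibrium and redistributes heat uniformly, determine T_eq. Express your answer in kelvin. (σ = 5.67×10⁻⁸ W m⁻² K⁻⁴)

Energy balance: absorbed = emitted ⇒ πR²·S(1−A) = 4πR²·σT_eq⁴, so T_eq⁴ = S(1−A)/(4σ).
T_eq = [1210 × 0.65 / (4 × 5.67×10⁻⁸)]^(1/4) = (3.47×10⁹)^(1/4) = 243 K.

T_eq ≈ 243 K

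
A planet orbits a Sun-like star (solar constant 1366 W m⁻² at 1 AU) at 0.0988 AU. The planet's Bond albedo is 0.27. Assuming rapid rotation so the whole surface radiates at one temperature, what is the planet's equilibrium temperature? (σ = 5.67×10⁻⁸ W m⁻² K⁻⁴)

T_eq ≈ 819 K

Flux at 0.0988 AU: S = 1366/0.0988² = 1.40×10⁵ W m⁻².
Energy balance: absorbed = emitted ⇒ πR²·S(1−A) = 4πR²·σT_eq⁴, so T_eq⁴ = S(1−A)/(4σ).
T_eq = [1.40×10⁵ × 0.73 / (4 × 5.67×10⁻⁸)]^(1/4) = (4.50×10¹¹)^(1/4) = 819 K.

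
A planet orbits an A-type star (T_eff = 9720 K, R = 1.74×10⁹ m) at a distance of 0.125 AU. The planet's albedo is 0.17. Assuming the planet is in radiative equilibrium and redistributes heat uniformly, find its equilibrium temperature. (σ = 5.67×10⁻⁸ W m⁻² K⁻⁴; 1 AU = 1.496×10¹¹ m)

T_eq ≈ 2000 K

d = 0.125 AU = 1.87×10¹⁰ m.
L = 4πR_⋆²σT_⋆⁴ = 4π(1.74×10⁹)² × 5.67×10⁻⁸ × (9720)⁴ = 1.93×10²⁸ W.
S = L/(4πd²) = 4.38×10⁶ W m⁻².
Energy balance: absorbed = emitted ⇒ πR²·S(1−A) = 4πR²·σT_eq⁴, so T_eq⁴ = S(1−A)/(4σ).
T_eq = [4.38×10⁶ × 0.83 / (4 × 5.67×10⁻⁸)]^(1/4) = (1.60×10¹³)^(1/4) = 2000 K.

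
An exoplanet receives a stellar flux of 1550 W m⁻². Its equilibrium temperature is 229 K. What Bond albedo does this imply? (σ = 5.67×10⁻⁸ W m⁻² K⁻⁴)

From T_eq⁴ = S(1−A)/(4σ): 1−A = 4σT_eq⁴/S.
1−A = 4 × 5.67×10⁻⁸ × (229)⁴ / 1550 = 0.402.

A ≈ 0.60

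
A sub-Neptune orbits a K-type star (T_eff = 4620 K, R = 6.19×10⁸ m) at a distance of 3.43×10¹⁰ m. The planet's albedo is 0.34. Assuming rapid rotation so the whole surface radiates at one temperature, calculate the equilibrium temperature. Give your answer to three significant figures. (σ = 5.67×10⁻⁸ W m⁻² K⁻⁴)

L = 4πR_⋆²σT_⋆⁴ = 4π(6.19×10⁸)² × 5.67×10⁻⁸ × (4620)⁴ = 1.24×10²⁶ W.
S = L/(4πd²) = 8410 W m⁻².
Energy balance: absorbed = emitted ⇒ πR²·S(1−A) = 4πR²·σT_eq⁴, so T_eq⁴ = S(1−A)/(4σ).
T_eq = [8410 × 0.66 / (4 × 5.67×10⁻⁸)]^(1/4) = (2.45×10¹⁰)^(1/4) = 396 K.

T_eq ≈ 396 K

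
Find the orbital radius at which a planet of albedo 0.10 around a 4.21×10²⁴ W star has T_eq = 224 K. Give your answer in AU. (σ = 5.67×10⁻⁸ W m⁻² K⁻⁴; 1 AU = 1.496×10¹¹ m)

d ≈ 0.154 AU

From T_eq⁴ = L(1−A)/(16πσd²): d = √[L(1−A)/(16πσT_eq⁴)].
d = √[4.21×10²⁴ × 0.90 / (16π × 5.67×10⁻⁸ × (224)⁴)] = 2.30×10¹⁰ m = 0.154 AU.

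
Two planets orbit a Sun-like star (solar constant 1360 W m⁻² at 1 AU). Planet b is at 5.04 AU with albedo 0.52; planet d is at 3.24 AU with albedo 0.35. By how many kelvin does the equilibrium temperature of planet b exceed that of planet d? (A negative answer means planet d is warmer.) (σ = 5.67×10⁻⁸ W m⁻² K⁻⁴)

T_eq = [S₀(1−A)/(4σd²)]^(1/4), so T ∝ (1−A)^(1/4) / √d.
T₁ = [1360×0.48/(4×5.67×10⁻⁸×5.04²)]^(1/4) = 103.17 K.
T₂ = [1360×0.65/(4×5.67×10⁻⁸×3.24²)]^(1/4) = 138.81 K.

ΔT ≈ -35.6 K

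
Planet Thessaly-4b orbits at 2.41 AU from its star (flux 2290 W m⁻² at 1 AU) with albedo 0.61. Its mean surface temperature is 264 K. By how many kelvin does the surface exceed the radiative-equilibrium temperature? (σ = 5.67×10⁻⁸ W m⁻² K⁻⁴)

ΔT ≈ 102.6 K

S = 2290/2.41² = 394.3 W m⁻².
T_eq = [S(1−A)/(4σ)]^(1/4) = [394.3×0.39/(4×5.67×10⁻⁸)]^(1/4) = 161.4 K.
ΔT = T_surf − T_eq = 264 − 161.4.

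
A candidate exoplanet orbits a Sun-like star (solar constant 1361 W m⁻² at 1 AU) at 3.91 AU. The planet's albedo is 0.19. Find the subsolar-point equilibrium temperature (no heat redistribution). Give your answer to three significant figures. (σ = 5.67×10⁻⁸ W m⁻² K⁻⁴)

T_ss ≈ 189 K

Flux at 3.91 AU: S = 1361/3.91² = 89.0 W m⁻².
At the subsolar point the surface absorbs S(1−A) and emits σT⁴ per unit area — no factor of 4, since only the local patch is in balance.
T = [89.0 × 0.81 / 5.67×10⁻⁸]^(1/4) = (1.27×10⁹)^(1/4) = 189 K.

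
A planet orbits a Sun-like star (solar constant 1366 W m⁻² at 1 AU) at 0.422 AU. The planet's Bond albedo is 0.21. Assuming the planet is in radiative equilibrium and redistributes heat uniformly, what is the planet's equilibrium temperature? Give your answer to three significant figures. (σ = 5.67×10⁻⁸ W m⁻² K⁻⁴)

Flux at 0.422 AU: S = 1366/0.422² = 7670 W m⁻².
Energy balance: absorbed = emitted ⇒ πR²·S(1−A) = 4πR²·σT_eq⁴, so T_eq⁴ = S(1−A)/(4σ).
T_eq = [7670 × 0.79 / (4 × 5.67×10⁻⁸)]^(1/4) = (2.67×10¹⁰)^(1/4) = 404 K.

T_eq ≈ 404 K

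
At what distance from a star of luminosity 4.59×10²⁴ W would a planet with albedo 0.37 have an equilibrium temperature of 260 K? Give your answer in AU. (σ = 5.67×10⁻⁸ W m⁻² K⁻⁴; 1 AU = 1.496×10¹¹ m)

From T_eq⁴ = L(1−A)/(16πσd²): d = √[L(1−A)/(16πσT_eq⁴)].
d = √[4.59×10²⁴ × 0.63 / (16π × 5.67×10⁻⁸ × (260)⁴)] = 1.49×10¹⁰ m = 0.0996 AU.

d ≈ 0.0996 AU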